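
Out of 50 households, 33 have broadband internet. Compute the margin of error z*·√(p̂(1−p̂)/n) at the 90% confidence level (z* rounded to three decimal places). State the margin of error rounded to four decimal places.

p̂ = 33/50 = 0.66000.
SE = √(p̂(1−p̂)/n) = √(0.224400/50) = 0.066993.
For 90% confidence, z* = 1.645.
Margin of error = z*·SE = 1.645 × 0.066993 = 0.1102.

ME = 0.1102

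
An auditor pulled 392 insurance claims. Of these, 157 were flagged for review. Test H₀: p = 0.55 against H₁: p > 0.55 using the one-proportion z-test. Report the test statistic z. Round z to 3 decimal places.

p̂ = 157/392 = 0.40051.
Under H₀, SE = √(p₀(1−p₀)/n) = √(0.55·0.45/392) = √0.000631378 = 0.025127.
z = (0.40051 − 0.55)/0.025127 = -0.14949/0.025127 = -5.949.

z = -5.949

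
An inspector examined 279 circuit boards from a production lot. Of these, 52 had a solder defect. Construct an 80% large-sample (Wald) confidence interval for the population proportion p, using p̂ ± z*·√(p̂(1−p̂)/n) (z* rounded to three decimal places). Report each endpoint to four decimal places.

(0.1565, 0.2163)

Sample proportion p̂ = 52/279 = 0.18638.
SE = √(p̂(1−p̂)/n) = √(0.151642/279) = 0.023314.
For 80% confidence, z* = 1.282.
Margin = 1.282·0.023314 = 0.02989.
CI: 0.18638 ± 0.02989 = (0.1565, 0.2163).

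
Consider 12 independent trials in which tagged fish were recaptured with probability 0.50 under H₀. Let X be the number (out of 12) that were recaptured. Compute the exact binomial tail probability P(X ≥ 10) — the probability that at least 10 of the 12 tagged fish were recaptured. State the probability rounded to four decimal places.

P = 0.0193

X is binomial with n = 12 and p = 0.50.
P(X ≥ 10) = C(12,10)·0.50^10·0.50^2 + C(12,11)·0.50^11·0.50^1 + C(12,12)·0.50^12·0.50^0.
= 0.016113 + 0.002930 + 0.000244 = 0.0193.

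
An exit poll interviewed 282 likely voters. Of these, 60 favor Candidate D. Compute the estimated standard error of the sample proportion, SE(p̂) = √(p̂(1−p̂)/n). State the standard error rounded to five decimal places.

SE = 0.02437

The sample proportion is 60/282 = 0.21277.
p̂(1−p̂) = 0.21277·0.78723 = 0.167499.
SE = √(0.167499/282) = 0.02437.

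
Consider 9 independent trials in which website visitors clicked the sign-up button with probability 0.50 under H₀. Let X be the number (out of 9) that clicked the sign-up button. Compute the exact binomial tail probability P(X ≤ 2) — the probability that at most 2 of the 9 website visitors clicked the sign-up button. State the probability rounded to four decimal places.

X is binomial with n = 9 and p = 0.50.
P(X ≤ 2) = C(9,0)·0.50^0·0.50^9 + C(9,1)·0.50^1·0.50^8 + C(9,2)·0.50^2·0.50^7.
= 0.001953 + 0.017578 + 0.070312 = 0.0898.

P = 0.0898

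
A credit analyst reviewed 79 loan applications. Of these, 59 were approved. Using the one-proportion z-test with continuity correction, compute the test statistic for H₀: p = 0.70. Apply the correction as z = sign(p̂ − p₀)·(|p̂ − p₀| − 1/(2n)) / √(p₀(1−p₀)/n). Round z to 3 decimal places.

z = 0.786

The sample proportion is 59/79 = 0.74684. p̂ − p₀ = 0.046835.
1/(2n) = 0.006329.
Corrected numerator: |0.046835| − 0.006329 = 0.040506.
Null standard error: √(0.70·0.30/79) = √0.002658228 = 0.051558.
z = (+)0.040506/0.051558 = 0.786.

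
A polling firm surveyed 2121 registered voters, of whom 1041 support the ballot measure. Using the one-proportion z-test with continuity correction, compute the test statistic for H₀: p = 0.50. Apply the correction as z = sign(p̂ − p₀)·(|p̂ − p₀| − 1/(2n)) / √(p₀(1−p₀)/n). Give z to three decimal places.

z = -0.825

The sample proportion is 1041/2121 = 0.49081. p̂ − p₀ = -0.009194.
Continuity correction 1/(2n) = 1/4242 = 0.000236.
Corrected numerator: |-0.009194| − 0.000236 = 0.008958.
Null standard error: √(0.50·0.50/2121) = √0.000117869 = 0.010857.
z = −0.008958/0.010857 = -0.825.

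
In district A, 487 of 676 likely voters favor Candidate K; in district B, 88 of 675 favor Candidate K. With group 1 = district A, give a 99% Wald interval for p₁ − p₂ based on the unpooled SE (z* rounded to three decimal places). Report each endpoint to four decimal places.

(0.5344, 0.6456)

p̂₁ = 487/676 = 0.72041, p̂₂ = 88/675 = 0.13037; p̂₁ − p̂₂ = 0.59004.
Unpooled SE = √(p̂₁(1−p̂₁)/n₁ + p̂₂(1−p̂₂)/n₂) = √(0.000297955 + 0.000167961) = 0.021585.
The 99% critical value is z* = 2.576. Margin = 2.576·0.021585 = 0.05560.
CI: 0.59004 ± 0.05560 = (0.5344, 0.6456).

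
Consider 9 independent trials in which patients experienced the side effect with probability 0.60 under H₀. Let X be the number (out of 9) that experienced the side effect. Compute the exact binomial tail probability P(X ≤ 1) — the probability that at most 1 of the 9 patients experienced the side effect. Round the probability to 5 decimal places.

X ~ Binomial(n=9, p=0.60).
P(X ≤ 1) = C(9,0)·0.60^0·0.40^9 + C(9,1)·0.60^1·0.40^8.
= 0.000262 + 0.003539 = 0.00380.

P = 0.00380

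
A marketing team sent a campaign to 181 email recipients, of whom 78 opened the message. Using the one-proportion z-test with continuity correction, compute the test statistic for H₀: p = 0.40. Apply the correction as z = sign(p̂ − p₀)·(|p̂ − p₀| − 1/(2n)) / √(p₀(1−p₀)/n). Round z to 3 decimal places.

p̂ = 78/181 = 0.43094. p̂ − p₀ = 0.030939.
Continuity correction 1/(2n) = 1/362 = 0.002762.
Corrected numerator: |0.030939| − 0.002762 = 0.028177.
SE₀ = √(0.40·0.60/181) = 0.036414.
z = +0.028177/0.036414 = 0.774.

z = 0.774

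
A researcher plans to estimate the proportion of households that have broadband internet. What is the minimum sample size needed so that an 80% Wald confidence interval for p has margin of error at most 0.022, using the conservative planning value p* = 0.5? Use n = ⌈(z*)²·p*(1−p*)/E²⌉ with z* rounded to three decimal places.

z* = 1.282 at the 80% level.
p*(1−p*) = 0.50·0.50 = 0.2500.
(z*)²·p*(1−p*)/E² = 1.643524·0.2500/0.000484 = 848.928.
Rounding up, n = 849.

n = 849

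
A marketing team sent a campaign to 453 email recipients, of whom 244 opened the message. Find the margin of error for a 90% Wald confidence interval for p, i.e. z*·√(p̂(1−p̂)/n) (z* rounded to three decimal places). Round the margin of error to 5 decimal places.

ME = 0.03853

The sample proportion is 244/453 = 0.53863.
SE = √(p̂(1−p̂)/n) = √(0.248508/453) = 0.023422.
For 90% confidence, z* = 1.645.
So ME = 0.03853.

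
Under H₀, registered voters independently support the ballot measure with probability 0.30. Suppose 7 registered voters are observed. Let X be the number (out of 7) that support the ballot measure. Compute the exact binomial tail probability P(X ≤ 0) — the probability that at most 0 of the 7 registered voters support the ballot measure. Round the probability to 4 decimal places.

P = 0.0824

X ~ Binomial(n=7, p=0.30).
P(X ≤ 0) = C(7,0)·0.30^0·0.70^7.
= 0.082354 = 0.0824.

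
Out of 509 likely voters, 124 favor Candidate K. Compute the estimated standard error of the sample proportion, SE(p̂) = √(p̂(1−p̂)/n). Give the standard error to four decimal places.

The sample proportion is 124/509 = 0.24361.
p̂(1−p̂) = 0.24361·0.75639 = 0.184264.
SE = √(0.184264/509) = √0.000362012 = 0.0190.

SE = 0.0190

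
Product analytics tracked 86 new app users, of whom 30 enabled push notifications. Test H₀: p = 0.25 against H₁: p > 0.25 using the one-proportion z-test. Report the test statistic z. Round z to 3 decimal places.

Sample proportion p̂ = 30/86 = 0.34884.
Under H₀, SE = √(p₀(1−p₀)/n) = √(0.25·0.75/86) = √0.002180233 = 0.046693.
z = (p̂ − p₀)/SE = (0.34884 − 0.25)/0.046693 = 2.117.

z = 2.117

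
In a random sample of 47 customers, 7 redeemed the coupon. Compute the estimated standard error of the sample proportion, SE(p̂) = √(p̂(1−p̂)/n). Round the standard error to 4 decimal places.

The sample proportion is 7/47 = 0.14894.
p̂(1−p̂) = 0.14894·0.85106 = 0.126757.
SE = √(0.126757/47) = √0.002696957 = 0.0519.

SE = 0.0519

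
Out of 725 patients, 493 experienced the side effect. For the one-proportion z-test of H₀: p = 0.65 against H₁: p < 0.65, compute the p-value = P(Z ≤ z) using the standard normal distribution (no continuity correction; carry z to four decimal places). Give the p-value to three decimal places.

With x = 493 successes in n = 725, p̂ = 0.68000.
Null standard error: √(0.65·0.35/725) = √0.000313793 = 0.017714.
z = (p̂ − p₀)/SE = (493/725 − 0.65)/0.017714 ≈ 1.6936.
From the standard normal, P(Z ≤ z) = 0.955.

p-value = 0.955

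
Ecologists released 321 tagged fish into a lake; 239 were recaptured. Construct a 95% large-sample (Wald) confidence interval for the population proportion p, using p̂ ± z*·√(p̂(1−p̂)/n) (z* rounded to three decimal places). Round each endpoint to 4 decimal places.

Sample proportion p̂ = 239/321 = 0.74455.
Standard error of p̂: √(0.190196/321) = √0.000592511 = 0.024342.
For 95% confidence, z* = 1.960.
Margin = 1.960·0.024342 = 0.04771.
Interval: 0.74455 ± 0.04771 → (0.6968, 0.7923).

(0.6968, 0.7923)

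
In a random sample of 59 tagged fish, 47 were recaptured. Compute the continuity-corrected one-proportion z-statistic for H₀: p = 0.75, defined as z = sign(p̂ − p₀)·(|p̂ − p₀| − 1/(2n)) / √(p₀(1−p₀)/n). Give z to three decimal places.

The sample proportion is 47/59 = 0.79661. p̂ − p₀ = 0.046610.
Continuity correction 1/(2n) = 1/118 = 0.008475.
Corrected numerator: |0.046610| − 0.008475 = 0.038135.
Under H₀, SE = √(p₀(1−p₀)/n) = √(0.75·0.25/59) = √0.003177966 = 0.056373.
z = +0.038135/0.056373 = 0.676.

z = 0.676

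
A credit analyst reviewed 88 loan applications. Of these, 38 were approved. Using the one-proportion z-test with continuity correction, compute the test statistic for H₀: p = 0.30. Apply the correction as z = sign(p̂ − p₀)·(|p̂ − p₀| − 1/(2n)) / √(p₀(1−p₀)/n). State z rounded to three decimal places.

With x = 38 successes in n = 88, p̂ = 0.43182. p̂ − p₀ = 0.131818.
1/(2n) = 0.005682.
Corrected numerator: |0.131818| − 0.005682 = 0.126136.
SE₀ = √(0.30·0.70/88) = 0.048850.
z = +0.126136/0.048850 = 2.582.

z = 2.582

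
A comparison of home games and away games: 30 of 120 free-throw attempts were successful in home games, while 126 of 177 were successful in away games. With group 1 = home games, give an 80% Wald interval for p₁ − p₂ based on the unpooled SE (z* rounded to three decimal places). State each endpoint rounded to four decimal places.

(-0.5287, -0.3950)

p̂₁ = 0.25000, p̂₂ = 0.71186, so the observed difference is -0.46186.
Unpooled SE = √(p̂₁(1−p̂₁)/n₁ + p̂₂(1−p̂₂)/n₂) = √(0.001562500 + 0.001158833) = 0.052166.
The 80% critical value is z* = 1.282. Margin of error = 0.06688.
Interval: -0.46186 ± 0.06688 → (-0.5287, -0.3950).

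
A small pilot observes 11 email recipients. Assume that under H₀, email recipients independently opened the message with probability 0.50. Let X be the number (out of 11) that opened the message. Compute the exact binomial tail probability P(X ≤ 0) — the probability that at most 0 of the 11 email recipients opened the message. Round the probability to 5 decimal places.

X ~ Binomial(n=11, p=0.50).
P(X ≤ 0) = C(11,0)·0.50^0·0.50^11.
= 0.000488 = 0.00049.

P = 0.00049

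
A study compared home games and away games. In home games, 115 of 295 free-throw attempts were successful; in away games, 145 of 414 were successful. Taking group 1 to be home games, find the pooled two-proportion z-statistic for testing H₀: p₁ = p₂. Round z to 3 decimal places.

p̂₁ = 115/295 = 0.38983, p̂₂ = 145/414 = 0.35024.
Pooling: p̂ = 260/709 = 0.36671.
Pooled SE = √[0.2322348·0.00580529] ≈ 0.036718.
z = 0.03959/0.036718 = 1.078.

z = 1.078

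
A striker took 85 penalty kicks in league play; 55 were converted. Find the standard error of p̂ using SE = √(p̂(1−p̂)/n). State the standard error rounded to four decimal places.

The sample proportion is 55/85 = 0.64706.
p̂(1−p̂) = 0.228373.
SE = √(0.228373/85) = 0.0518.

SE = 0.0518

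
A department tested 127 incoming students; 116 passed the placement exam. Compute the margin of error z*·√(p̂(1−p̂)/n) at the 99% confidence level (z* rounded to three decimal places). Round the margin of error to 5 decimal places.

p̂ = 116/127 = 0.91339.
SE(p̂) = √(0.91339·0.08661/127) = 0.024959.
For 99% confidence, z* = 2.576.
So ME = 0.06429.

ME = 0.06429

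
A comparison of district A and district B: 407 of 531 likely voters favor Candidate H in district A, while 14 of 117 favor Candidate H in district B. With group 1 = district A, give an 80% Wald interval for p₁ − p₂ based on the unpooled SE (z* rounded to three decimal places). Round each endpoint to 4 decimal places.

(0.6017, 0.6919)

p̂₁ = 0.76648, p̂₂ = 0.11966, so the observed difference is 0.64682.
Unpooled SE = √(p̂₁(1−p̂₁)/n₁ + p̂₂(1−p̂₂)/n₂) = √(0.000337080 + 0.000900342) = 0.035177.
The 80% critical value is z* = 1.282. Margin of error = 0.04510.
CI: 0.64682 ± 0.04510 = (0.6017, 0.6919).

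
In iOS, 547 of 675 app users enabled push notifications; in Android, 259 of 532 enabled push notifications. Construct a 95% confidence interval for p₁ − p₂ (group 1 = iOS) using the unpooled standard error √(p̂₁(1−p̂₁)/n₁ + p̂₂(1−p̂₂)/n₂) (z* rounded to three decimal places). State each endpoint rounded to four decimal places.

p̂₁ = 0.81037, p̂₂ = 0.48684, so the observed difference is 0.32353.
SE = √(0.000227660 + 0.000469599) = √0.000697259 = 0.026406.
The 95% critical value is z* = 1.960. Margin of error = 0.05176.
So the interval runs from 0.2718 to 0.3753.

(0.2718, 0.3753)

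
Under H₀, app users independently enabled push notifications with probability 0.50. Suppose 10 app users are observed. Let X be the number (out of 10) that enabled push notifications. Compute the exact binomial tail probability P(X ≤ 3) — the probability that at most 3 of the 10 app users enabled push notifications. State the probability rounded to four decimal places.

P = 0.1719

X is binomial with n = 10 and p = 0.50.
P(X ≤ 3) = C(10,0)·0.50^0·0.50^10 + C(10,1)·0.50^1·0.50^9 + C(10,2)·0.50^2·0.50^8 + C(10,3)·0.50^3·0.50^7.
= 0.000977 + 0.009766 + 0.043945 + 0.117188 = 0.1719.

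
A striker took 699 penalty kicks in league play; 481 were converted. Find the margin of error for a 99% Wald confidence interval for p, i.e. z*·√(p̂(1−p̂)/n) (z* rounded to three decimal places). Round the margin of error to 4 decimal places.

With x = 481 successes in n = 699, p̂ = 0.68813.
SE = √(p̂(1−p̂)/n) = √(0.214609/699) = 0.017522.
The 99% critical value is z* = 2.576.
ME = 2.576·0.017522 = 0.0451.

ME = 0.0451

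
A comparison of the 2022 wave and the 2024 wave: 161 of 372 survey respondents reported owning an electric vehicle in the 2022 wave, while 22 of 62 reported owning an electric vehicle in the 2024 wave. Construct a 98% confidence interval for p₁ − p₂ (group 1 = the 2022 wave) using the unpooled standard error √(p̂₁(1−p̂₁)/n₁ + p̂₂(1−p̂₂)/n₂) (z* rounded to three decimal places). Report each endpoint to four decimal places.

p̂₁ = 0.43280, p̂₂ = 0.35484, so the observed difference is 0.07796.
SE = √(0.000659902 + 0.003692390) = √0.004352292 = 0.065972.
The 98% critical value is z* = 2.326. Margin of error = 0.15345.
Interval: 0.07796 ± 0.15345 → (-0.0755, 0.2314).

(-0.0755, 0.2314)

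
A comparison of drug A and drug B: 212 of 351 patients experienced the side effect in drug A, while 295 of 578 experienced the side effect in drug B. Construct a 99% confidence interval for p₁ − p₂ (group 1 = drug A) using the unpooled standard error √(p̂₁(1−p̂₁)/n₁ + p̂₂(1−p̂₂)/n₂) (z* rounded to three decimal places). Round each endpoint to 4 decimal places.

(0.0076, 0.1796)

p̂₁ = 212/351 = 0.60399, p̂₂ = 295/578 = 0.51038; p̂₁ − p̂₂ = 0.09361.
Unpooled SE = √(p̂₁(1−p̂₁)/n₁ + p̂₂(1−p̂₂)/n₂) = √(0.000681443 + 0.000432340) = 0.033373.
The 99% critical value is z* = 2.576. Margin = 2.576·0.033373 = 0.08597.
So the interval runs from 0.0076 to 0.1796.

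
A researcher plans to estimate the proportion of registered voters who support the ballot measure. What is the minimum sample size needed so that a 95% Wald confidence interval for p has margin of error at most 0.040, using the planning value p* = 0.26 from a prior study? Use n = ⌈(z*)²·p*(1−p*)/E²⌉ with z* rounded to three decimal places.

z* = 1.960 at the 95% level.
p*(1−p*) = 0.26·0.74 = 0.1924.
Required n before rounding: 3.841600 × 0.1924 / 0.040² = 461.952.
⌈461.952⌉ = 462.

n = 462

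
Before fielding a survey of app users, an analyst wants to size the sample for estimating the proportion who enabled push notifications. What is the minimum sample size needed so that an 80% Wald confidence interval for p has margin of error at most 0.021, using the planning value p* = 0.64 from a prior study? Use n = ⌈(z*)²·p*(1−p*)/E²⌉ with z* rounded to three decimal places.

n = 859

For 80% confidence, z* = 1.282.
p*(1−p*) = 0.2304.
Required n before rounding: 1.643524 × 0.2304 / 0.021² = 858.657.
Rounding up, n = 859.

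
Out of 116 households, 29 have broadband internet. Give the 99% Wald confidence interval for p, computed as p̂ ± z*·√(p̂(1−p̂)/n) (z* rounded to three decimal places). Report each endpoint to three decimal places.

(0.146, 0.354)

Sample proportion p̂ = 29/116 = 0.25000.
SE(p̂) = √(0.25000·0.75000/116) = 0.040204.
z* = 2.576 at the 99% level.
Margin = 2.576·0.040204 = 0.10357.
So the interval runs from 0.146 to 0.354.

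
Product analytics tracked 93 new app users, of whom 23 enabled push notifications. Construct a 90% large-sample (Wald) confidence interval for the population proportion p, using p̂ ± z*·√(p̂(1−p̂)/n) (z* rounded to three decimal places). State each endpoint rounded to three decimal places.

The sample proportion is 23/93 = 0.24731.
Standard error of p̂: √(0.186149/93) = √0.002001599 = 0.044739.
For 90% confidence, z* = 1.645.
Margin = 1.645·0.044739 = 0.07360.
CI: 0.24731 ± 0.07360 = (0.174, 0.321).

(0.174, 0.321)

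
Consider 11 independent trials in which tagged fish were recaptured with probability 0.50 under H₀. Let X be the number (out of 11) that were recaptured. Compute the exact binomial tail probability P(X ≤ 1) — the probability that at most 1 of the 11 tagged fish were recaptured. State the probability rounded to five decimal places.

X is binomial with n = 11 and p = 0.50.
P(X ≤ 1) = C(11,0)·0.50^0·0.50^11 + C(11,1)·0.50^1·0.50^10.
= 0.000488 + 0.005371 = 0.00586.

P = 0.00586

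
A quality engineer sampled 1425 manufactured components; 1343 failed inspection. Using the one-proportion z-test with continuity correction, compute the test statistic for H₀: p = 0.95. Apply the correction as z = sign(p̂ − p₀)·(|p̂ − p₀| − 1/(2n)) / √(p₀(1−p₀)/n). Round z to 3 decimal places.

With x = 1343 successes in n = 1425, p̂ = 0.94246. p̂ − p₀ = -0.007544.
1/(2n) = 0.000351.
Corrected numerator: |-0.007544| − 0.000351 = 0.007193.
Under H₀, SE = √(p₀(1−p₀)/n) = √(0.95·0.05/1425) = √0.000033333 = 0.005774.
z = (−)0.007193/0.005774 = -1.246.

z = -1.246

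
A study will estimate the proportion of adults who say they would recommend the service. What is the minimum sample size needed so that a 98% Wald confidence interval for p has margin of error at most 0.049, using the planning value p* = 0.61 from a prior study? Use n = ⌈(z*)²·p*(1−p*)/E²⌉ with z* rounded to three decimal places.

n = 537

The 98% critical value is z* = 2.326.
p*(1−p*) = 0.2379.
(z*)²·p*(1−p*)/E² = 5.410276·0.2379/0.002401 = 536.070.
⌈536.070⌉ = 537.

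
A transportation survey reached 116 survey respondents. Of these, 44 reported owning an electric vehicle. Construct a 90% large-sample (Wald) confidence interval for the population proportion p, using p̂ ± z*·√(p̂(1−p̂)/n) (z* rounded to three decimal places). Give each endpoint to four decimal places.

(0.3052, 0.4534)

The sample proportion is 44/116 = 0.37931.
SE(p̂) = √(0.37931·0.62069/116) = 0.045051.
z* = 1.645 at the 90% level.
Margin of error: 1.645 × 0.045051 = 0.07411.
Interval: 0.37931 ± 0.07411 → (0.3052, 0.4534).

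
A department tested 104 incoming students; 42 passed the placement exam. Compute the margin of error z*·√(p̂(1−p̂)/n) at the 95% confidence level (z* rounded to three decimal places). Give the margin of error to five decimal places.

ME = 0.09430

p̂ = 42/104 = 0.40385.
SE = √(p̂(1−p̂)/n) = √(0.240754/104) = 0.048114.
z* = 1.960 at the 95% level.
Margin of error = z*·SE = 1.960 × 0.048114 = 0.09430.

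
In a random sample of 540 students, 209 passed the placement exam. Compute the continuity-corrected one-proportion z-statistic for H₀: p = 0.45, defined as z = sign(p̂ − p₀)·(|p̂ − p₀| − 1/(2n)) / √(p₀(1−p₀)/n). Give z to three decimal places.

z = -2.898

p̂ = 209/540 = 0.38704. p̂ − p₀ = -0.062963.
Continuity correction 1/(2n) = 1/1080 = 0.000926.
Corrected numerator: |-0.062963| − 0.000926 = 0.062037.
Null standard error: √(0.45·0.55/540) = √0.000458333 = 0.021409.
z = (−)0.062037/0.021409 = -2.898.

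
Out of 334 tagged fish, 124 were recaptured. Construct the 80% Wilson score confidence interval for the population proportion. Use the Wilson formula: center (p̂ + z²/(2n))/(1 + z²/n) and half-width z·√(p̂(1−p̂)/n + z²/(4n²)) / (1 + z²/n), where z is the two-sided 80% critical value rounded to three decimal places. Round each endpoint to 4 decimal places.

p̂ = 124/334 = 0.37126; z = 1.282, so z² = 1.643524.
Denominator 1 + z²/n = 1 + 1.643524/334 = 1.004921.
Center = (0.37126 + 0.002460)/1.004921 = 0.37189.
Radicand: p̂(1−p̂)/n + z²/(4n²) = 0.000698878 + 0.000003683 = 0.000702561.
Half-width = z·√(radicand)/denom = 1.282·0.026506/1.004921 = 0.03381.
So the interval runs from 0.3381 to 0.4057.

(0.3381, 0.4057)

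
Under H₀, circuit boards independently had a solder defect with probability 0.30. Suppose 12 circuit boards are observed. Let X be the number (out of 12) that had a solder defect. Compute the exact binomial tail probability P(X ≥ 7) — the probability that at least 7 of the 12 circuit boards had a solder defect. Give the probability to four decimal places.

P = 0.0386

X is binomial with n = 12 and p = 0.30.
P(X ≥ 7) = Σ_{j=7}^{12} C(12,j)·0.30^j·0.70^{12−j}.
= 0.029111 + 0.007798 + 0.001485 + 0.000191 + 0.000015 + 0.000001 = 0.0386.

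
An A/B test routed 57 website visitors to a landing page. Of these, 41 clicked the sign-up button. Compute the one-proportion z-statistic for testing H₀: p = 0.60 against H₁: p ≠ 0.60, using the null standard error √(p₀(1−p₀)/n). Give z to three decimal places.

p̂ = 41/57 = 0.71930.
Under H₀, SE = √(p₀(1−p₀)/n) = √(0.60·0.40/57) = √0.004210526 = 0.064889.
z = (0.71930 − 0.60)/0.064889 = 0.11930/0.064889 = 1.839.

z = 1.839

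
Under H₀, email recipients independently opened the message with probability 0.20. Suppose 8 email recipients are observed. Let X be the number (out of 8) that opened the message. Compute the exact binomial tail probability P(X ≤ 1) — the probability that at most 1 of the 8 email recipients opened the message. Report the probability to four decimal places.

X ~ Binomial(n=8, p=0.20).
P(X ≤ 1) = C(8,0)·0.20^0·0.80^8 + C(8,1)·0.20^1·0.80^7.
= 0.167772 + 0.335544 = 0.5033.

P = 0.5033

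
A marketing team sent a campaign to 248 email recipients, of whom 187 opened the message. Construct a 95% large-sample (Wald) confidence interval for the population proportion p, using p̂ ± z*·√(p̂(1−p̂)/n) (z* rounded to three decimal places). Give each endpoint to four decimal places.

(0.7004, 0.8076)

Sample proportion p̂ = 187/248 = 0.75403.
SE = √(p̂(1−p̂)/n) = √(0.185468/248) = 0.027347.
For 95% confidence, z* = 1.960.
Margin = 1.960·0.027347 = 0.05360.
So the interval runs from 0.7004 to 0.8076.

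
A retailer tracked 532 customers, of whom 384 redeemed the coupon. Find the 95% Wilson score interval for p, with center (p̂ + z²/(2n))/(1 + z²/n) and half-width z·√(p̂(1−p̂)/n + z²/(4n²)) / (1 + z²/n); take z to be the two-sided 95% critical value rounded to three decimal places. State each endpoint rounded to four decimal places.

(0.6822, 0.7582)

Here p̂ = 384/532 = 0.72180 and z = 1.960 (z² = 3.841600).
1 + z²/n = 1.007221.
Center = (0.72180 + 0.003611)/1.007221 = 0.72021.
Radicand: p̂(1−p̂)/n + z²/(4n²) = 0.000377449 + 0.000003393 = 0.000380842.
Half-width = 1.960·√0.000380842/1.007221 = 0.03798.
So the interval runs from 0.6822 to 0.7582.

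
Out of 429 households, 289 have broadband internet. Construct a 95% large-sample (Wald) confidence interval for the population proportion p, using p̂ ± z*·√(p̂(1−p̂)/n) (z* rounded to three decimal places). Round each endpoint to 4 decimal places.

Sample proportion p̂ = 289/429 = 0.67366.
SE(p̂) = √(0.67366·0.32634/429) = 0.022637.
The 95% critical value is z* = 1.960.
Margin of error: 1.960 × 0.022637 = 0.04437.
CI: 0.67366 ± 0.04437 = (0.6293, 0.7180).

(0.6293, 0.7180)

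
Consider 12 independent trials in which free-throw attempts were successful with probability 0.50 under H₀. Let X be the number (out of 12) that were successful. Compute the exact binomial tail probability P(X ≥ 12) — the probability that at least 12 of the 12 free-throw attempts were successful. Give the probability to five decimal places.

X ~ Binomial(n=12, p=0.50).
P(X ≥ 12) = C(12,12)·0.50^12·0.50^0.
= 0.000244 = 0.00024.

P = 0.00024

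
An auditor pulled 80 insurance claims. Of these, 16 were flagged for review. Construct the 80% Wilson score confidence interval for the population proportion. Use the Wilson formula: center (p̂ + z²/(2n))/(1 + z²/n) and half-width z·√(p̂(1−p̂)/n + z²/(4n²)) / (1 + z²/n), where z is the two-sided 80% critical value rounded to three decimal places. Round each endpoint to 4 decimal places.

Here p̂ = 16/80 = 0.20000 and z = 1.282 (z² = 1.643524).
Denominator 1 + z²/n = 1 + 1.643524/80 = 1.020544.
Center = (0.20000 + 0.010272)/1.020544 = 0.20604.
Radicand: p̂(1−p̂)/n + z²/(4n²) = 0.002000000 + 0.000064200 = 0.002064200.
Half-width = 1.282·√0.002064200/1.020544 = 0.05707.
So the interval runs from 0.1490 to 0.2631.

(0.1490, 0.2631)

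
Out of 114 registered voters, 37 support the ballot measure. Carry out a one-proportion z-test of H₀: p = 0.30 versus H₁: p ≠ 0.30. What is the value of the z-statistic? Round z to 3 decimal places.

z = 0.572

p̂ = 37/114 = 0.32456.
Null standard error: √(0.30·0.70/114) = √0.001842105 = 0.042920.
Test statistic: z = 0.02456/0.042920 = 0.572.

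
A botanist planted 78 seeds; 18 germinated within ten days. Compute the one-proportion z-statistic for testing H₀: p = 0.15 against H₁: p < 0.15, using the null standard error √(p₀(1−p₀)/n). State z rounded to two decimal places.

z = 2.00

The sample proportion is 18/78 = 0.23077.
Null standard error: √(0.15·0.85/78) = √0.001634615 = 0.040430.
Test statistic: z = 0.08077/0.040430 = 2.00.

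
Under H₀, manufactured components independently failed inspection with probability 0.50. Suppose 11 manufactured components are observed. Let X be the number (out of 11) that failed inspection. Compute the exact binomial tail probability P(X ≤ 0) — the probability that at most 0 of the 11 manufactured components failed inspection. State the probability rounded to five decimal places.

P = 0.00049

X ~ Binomial(n=11, p=0.50).
P(X ≤ 0) = C(11,0)·0.50^0·0.50^11.
= 0.000488 = 0.00049.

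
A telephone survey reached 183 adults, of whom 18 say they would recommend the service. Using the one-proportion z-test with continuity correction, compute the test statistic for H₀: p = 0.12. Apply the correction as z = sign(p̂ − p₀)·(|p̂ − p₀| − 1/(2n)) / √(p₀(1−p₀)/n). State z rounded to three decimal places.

z = -0.787

Sample proportion p̂ = 18/183 = 0.09836. p̂ − p₀ = -0.021639.
1/(2n) = 0.002732.
Corrected numerator: |-0.021639| − 0.002732 = 0.018907.
Under H₀, SE = √(p₀(1−p₀)/n) = √(0.12·0.88/183) = √0.000577049 = 0.024022.
z = (−)0.018907/0.024022 = -0.787.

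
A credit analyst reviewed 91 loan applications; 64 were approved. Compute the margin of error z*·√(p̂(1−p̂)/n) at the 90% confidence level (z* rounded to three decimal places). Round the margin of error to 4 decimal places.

ME = 0.0788

p̂ = 64/91 = 0.70330.
Standard error of p̂: √(0.208670/91) = √0.002293082 = 0.047886.
The 90% critical value is z* = 1.645.
ME = 1.645·0.047886 = 0.0788.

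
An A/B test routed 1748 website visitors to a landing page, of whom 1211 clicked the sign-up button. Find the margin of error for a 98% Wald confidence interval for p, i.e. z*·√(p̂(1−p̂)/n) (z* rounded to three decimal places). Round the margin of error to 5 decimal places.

ME = 0.02567

With x = 1211 successes in n = 1748, p̂ = 0.69279.
SE(p̂) = √(0.69279·0.30721/1748) = 0.011034.
The 98% critical value is z* = 2.326.
Margin of error = z*·SE = 2.326 × 0.011034 = 0.02567.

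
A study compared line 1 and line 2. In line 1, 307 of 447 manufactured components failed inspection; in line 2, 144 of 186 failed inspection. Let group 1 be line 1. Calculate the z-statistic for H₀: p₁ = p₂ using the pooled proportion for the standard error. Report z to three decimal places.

z = -2.213

p̂₁ = 307/447 = 0.68680, p̂₂ = 144/186 = 0.77419.
Pooling: p̂ = 451/633 = 0.71248.
SE = √[p̂(1−p̂)(1/n₁+1/n₂)] = √[0.71248·0.28752·(1/447+1/186)] ≈ 0.039492.
z = (p̂₁ − p̂₂)/SE = (0.68680 − 0.77419)/0.039492 = -0.08739/0.039492 = -2.213.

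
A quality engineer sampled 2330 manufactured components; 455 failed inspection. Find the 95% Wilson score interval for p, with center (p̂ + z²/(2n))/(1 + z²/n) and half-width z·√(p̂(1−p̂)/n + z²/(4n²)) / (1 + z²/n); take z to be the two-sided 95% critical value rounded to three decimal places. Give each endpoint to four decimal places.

(0.1797, 0.2119)

p̂ = 455/2330 = 0.19528; z = 1.960, so z² = 3.841600.
Denominator 1 + z²/n = 1 + 3.841600/2330 = 1.001649.
Center = (0.19528 + 0.000824)/1.001649 = 0.19578.
Radicand: p̂(1−p̂)/n + z²/(4n²) = 0.000067444 + 0.000000177 = 0.000067621.
Half-width = 1.960·√0.000067621/1.001649 = 0.01609.
So the interval runs from 0.1797 to 0.2119.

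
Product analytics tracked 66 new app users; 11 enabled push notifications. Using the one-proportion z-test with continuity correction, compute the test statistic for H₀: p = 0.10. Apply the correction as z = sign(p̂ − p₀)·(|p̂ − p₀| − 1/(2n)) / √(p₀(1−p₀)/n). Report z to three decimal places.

z = 1.600

p̂ = 11/66 = 0.16667. p̂ − p₀ = 0.066667.
Continuity correction 1/(2n) = 1/132 = 0.007576.
Corrected numerator: |0.066667| − 0.007576 = 0.059091.
SE₀ = √(0.10·0.90/66) = 0.036927.
z = (+)0.059091/0.036927 = 1.600.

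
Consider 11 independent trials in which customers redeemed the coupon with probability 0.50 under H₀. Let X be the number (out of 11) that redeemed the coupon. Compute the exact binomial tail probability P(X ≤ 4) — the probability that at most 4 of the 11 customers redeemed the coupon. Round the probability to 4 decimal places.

P = 0.2744

X ~ Binomial(n=11, p=0.50).
P(X ≤ 4) = Σ_{j=0}^{4} C(11,j)·0.50^j·0.50^{11−j}.
= 0.000488 + 0.005371 + 0.026855 + 0.080566 + 0.161133 = 0.2744.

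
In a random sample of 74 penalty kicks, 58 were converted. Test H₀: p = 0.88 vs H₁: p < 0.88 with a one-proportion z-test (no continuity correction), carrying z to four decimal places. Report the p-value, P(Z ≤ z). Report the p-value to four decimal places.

With x = 58 successes in n = 74, p̂ = 0.78378.
Null standard error: √(0.88·0.12/74) = √0.001427027 = 0.037776.
Test statistic (full precision, shown to 4 dp): z = (58/74 − 0.88)/SE₀ ≈ -2.5470.
p-value = P(Z ≤ z) with z = -2.5470 → 0.0054.

p-value = 0.0054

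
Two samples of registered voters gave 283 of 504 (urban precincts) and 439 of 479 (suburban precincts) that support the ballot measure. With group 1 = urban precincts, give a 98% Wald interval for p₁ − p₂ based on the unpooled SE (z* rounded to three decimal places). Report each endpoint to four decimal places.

(-0.4142, -0.2958)

p̂₁ = 0.56151, p̂₂ = 0.91649, so the observed difference is -0.35498.
Unpooled SE = √(p̂₁(1−p̂₁)/n₁ + p̂₂(1−p̂₂)/n₂) = √(0.000488525 + 0.000159778) = 0.025462.
For 98% confidence, z* = 2.326. Margin = 2.326·0.025462 = 0.05922.
CI: -0.35498 ± 0.05922 = (-0.4142, -0.2958).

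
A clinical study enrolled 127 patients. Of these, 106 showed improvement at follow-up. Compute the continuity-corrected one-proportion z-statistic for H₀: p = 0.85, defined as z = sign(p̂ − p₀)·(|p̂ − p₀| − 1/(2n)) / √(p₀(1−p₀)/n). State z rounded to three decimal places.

p̂ = 106/127 = 0.83465. p̂ − p₀ = -0.015354.
Continuity correction 1/(2n) = 1/254 = 0.003937.
Corrected numerator: |-0.015354| − 0.003937 = 0.011417.
Under H₀, SE = √(p₀(1−p₀)/n) = √(0.85·0.15/127) = √0.001003937 = 0.031685.
z = (−)0.011417/0.031685 = -0.360.

z = -0.360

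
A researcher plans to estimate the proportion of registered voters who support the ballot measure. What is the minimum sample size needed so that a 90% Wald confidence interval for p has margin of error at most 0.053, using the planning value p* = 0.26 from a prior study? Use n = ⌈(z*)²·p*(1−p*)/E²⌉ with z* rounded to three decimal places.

n = 186

z* = 1.645 at the 90% level.
p*(1−p*) = 0.26·0.74 = 0.1924.
(z*)²·p*(1−p*)/E² = 2.706025·0.1924/0.002809 = 185.347.
Rounding up, n = 186.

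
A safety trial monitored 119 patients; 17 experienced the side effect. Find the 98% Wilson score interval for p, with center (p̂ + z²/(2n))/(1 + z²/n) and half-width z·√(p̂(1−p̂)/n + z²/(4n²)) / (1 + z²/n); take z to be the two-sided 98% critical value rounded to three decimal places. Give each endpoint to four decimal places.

Here p̂ = 17/119 = 0.14286 and z = 2.326 (z² = 5.410276).
1 + z²/n = 1.045465.
Adjusted center: (0.14286 + z²/(2n))/1.045465 = 0.15839.
Radicand: p̂(1−p̂)/n + z²/(4n²) = 0.001028983 + 0.000095514 = 0.001124497.
Half-width = 2.326·√0.001124497/1.045465 = 0.07461.
CI: 0.15839 ± 0.07461 = (0.0838, 0.2330).

(0.0838, 0.2330)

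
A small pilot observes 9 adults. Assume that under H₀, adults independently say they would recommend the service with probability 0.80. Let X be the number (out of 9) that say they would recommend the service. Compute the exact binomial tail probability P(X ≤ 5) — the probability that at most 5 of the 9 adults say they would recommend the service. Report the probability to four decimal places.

P = 0.0856

X is binomial with n = 9 and p = 0.80.
P(X ≤ 5) = Σ_{j=0}^{5} C(9,j)·0.80^j·0.20^{9−j}.
= 0.000001 + 0.000018 + 0.000295 + 0.002753 + 0.016515 + 0.066060 = 0.0856.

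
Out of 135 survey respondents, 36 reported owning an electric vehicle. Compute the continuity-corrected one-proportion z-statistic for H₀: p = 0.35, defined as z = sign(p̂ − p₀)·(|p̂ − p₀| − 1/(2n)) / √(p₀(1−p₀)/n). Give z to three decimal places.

z = -1.940

Sample proportion p̂ = 36/135 = 0.26667. p̂ − p₀ = -0.083333.
Continuity correction 1/(2n) = 1/270 = 0.003704.
Corrected numerator: |-0.083333| − 0.003704 = 0.079629.
Under H₀, SE = √(p₀(1−p₀)/n) = √(0.35·0.65/135) = √0.001685185 = 0.041051.
z = (−)0.079629/0.041051 = -1.940.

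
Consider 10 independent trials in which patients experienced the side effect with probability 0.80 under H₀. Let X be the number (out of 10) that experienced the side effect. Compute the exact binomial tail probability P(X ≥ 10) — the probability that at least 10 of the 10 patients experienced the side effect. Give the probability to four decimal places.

X ~ Binomial(n=10, p=0.80).
P(X ≥ 10) = C(10,10)·0.80^10·0.20^0.
= 0.107374 = 0.1074.

P = 0.1074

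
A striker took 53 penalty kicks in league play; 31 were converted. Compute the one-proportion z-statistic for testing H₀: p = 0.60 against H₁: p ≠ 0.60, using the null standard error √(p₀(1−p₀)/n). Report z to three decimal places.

z = -0.224

Sample proportion p̂ = 31/53 = 0.58491.
Null standard error: √(0.60·0.40/53) = √0.004528302 = 0.067293.
Test statistic: z = -0.01509/0.067293 = -0.224.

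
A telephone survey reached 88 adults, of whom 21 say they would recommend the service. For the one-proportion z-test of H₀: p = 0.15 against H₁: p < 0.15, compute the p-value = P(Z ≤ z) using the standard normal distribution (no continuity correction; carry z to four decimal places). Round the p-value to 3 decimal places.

p-value = 0.990

Sample proportion p̂ = 21/88 = 0.23864.
Null standard error: √(0.15·0.85/88) = √0.001448864 = 0.038064.
Test statistic (full precision, shown to 4 dp): z = (21/88 − 0.15)/SE₀ ≈ 2.3286.
p-value = P(Z ≤ z) with z = 2.3286 → 0.990.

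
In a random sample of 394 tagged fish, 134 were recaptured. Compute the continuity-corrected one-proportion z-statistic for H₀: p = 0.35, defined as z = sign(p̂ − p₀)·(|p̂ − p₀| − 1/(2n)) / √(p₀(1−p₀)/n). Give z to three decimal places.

z = -0.359

Sample proportion p̂ = 134/394 = 0.34010. p̂ − p₀ = -0.009898.
Continuity correction 1/(2n) = 1/788 = 0.001269.
Corrected numerator: |-0.009898| − 0.001269 = 0.008629.
SE₀ = √(0.35·0.65/394) = 0.024029.
z = −0.008629/0.024029 = -0.359.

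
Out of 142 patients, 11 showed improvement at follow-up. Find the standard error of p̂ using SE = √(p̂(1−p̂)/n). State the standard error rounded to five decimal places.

SE = 0.02243

Sample proportion p̂ = 11/142 = 0.07746.
p̂(1−p̂) = 0.07746·0.92254 = 0.071460.
Dividing by n and taking the root: √0.000503239 = 0.02243.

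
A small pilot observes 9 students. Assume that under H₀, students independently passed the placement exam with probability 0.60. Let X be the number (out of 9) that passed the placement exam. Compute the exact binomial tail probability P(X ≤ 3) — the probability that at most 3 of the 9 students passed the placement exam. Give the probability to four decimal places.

P = 0.0994

X is binomial with n = 9 and p = 0.60.
P(X ≤ 3) = C(9,0)·0.60^0·0.40^9 + C(9,1)·0.60^1·0.40^8 + C(9,2)·0.60^2·0.40^7 + C(9,3)·0.60^3·0.40^6.
= 0.000262 + 0.003539 + 0.021234 + 0.074318 = 0.0994.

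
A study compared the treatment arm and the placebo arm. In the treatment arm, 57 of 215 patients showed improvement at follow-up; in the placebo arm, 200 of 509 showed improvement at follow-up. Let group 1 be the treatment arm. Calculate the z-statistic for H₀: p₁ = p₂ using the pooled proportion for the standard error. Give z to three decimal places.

z = -3.284

Sample proportions: p̂₁ = 57/215 = 0.26512 and p̂₂ = 200/509 = 0.39293.
Pooling: p̂ = 257/724 = 0.35497.
SE = √[p̂(1−p̂)(1/n₁+1/n₂)] = √[0.35497·0.64503·(1/215+1/509)] ≈ 0.038920.
z = (p̂₁ − p̂₂)/SE = (0.26512 − 0.39293)/0.038920 = -0.12781/0.038920 = -3.284.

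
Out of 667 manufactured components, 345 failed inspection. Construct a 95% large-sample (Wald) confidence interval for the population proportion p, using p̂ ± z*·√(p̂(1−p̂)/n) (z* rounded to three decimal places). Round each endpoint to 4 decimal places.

p̂ = 345/667 = 0.51724.
Standard error of p̂: √(0.249703/667) = √0.000374367 = 0.019349.
For 95% confidence, z* = 1.960.
Margin = 1.960·0.019349 = 0.03792.
Interval: 0.51724 ± 0.03792 → (0.4793, 0.5552).

(0.4793, 0.5552)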